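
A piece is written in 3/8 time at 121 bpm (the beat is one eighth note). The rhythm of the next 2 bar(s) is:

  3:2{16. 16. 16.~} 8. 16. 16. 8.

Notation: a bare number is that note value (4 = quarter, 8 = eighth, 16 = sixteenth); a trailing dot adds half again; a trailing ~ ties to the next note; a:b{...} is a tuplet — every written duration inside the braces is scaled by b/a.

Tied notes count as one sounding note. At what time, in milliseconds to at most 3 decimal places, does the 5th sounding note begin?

1. 0.0ms @ 0 + 247.934ms (1/2)
2. 247.934ms @ 1/2 + 247.934ms (1/2)
3. 495.868ms @ 1 + 991.736ms (2)
4. 1487.603ms @ 3 + 371.901ms (3/4)
5. 1859.504ms @ 15/4 + 371.901ms (3/4)
6. 2231.405ms @ 9/2 + 743.802ms (3/2)

note 5 onset = 15/4b = 1859.504ms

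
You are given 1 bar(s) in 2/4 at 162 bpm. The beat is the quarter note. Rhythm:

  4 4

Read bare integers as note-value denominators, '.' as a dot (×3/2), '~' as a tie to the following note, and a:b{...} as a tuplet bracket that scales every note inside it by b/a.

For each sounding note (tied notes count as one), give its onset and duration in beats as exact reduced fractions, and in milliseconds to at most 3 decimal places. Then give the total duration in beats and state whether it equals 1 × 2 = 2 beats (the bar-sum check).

1) 0.0ms=0b +370.37ms=1b
2) 370.37ms=1b +370.37ms=1b
Σ=2b of 2 (162bpm 2/4) — PASS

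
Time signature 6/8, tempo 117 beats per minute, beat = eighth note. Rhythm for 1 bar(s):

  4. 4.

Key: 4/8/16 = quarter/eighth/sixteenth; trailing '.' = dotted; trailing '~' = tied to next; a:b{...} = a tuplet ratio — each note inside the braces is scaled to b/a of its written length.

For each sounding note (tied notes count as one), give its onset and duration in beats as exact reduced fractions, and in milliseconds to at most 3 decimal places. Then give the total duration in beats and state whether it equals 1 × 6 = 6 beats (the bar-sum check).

1) 0.0ms=0b +1538.462ms=3b
2) 1538.462ms=3b +1538.462ms=3b
Σ=6b of 6 (117bpm 6/8) — PASS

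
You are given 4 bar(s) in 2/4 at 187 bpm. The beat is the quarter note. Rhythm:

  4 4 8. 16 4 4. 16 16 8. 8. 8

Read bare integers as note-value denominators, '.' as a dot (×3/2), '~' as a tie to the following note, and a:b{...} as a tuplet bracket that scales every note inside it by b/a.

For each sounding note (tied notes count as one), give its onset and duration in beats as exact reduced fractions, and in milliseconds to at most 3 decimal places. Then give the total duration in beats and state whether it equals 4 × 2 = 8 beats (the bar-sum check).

1) 0.0ms=0b +320.856ms=1b
2) 320.856ms=1b +320.856ms=1b
3) 641.711ms=2b +240.642ms=3/4b
4) 882.353ms=11/4b +80.214ms=1/4b
5) 962.567ms=3b +320.856ms=1b
6) 1283.422ms=4b +481.283ms=3/2b
7) 1764.706ms=11/2b +80.214ms=1/4b
8) 1844.92ms=23/4b +80.214ms=1/4b
9) 1925.134ms=6b +240.642ms=3/4b
10) 2165.775ms=27/4b +240.642ms=3/4b
11) 2406.417ms=15/2b +160.428ms=1/2b
Σ=8b of 8 (187bpm 2/4) — PASS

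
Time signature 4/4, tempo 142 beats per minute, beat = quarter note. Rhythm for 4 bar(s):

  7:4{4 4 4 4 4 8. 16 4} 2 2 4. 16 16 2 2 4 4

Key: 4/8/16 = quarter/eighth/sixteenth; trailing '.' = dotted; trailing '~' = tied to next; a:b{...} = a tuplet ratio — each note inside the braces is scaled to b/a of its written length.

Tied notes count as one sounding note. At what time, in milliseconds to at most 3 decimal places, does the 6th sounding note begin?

1. 0.0ms @ 0 + 241.449ms (4/7)
2. 241.449ms @ 4/7 + 241.449ms (4/7)
3. 482.897ms @ 8/7 + 241.449ms (4/7)
4. 724.346ms @ 12/7 + 241.449ms (4/7)
5. 965.795ms @ 16/7 + 241.449ms (4/7)
6. 1207.243ms @ 20/7 + 181.087ms (3/7)
7. 1388.33ms @ 23/7 + 60.362ms (1/7)
8. 1448.692ms @ 24/7 + 241.449ms (4/7)
9. 1690.141ms @ 4 + 845.07ms (2)
10. 2535.211ms @ 6 + 845.07ms (2)
11. 3380.282ms @ 8 + 633.803ms (3/2)
12. 4014.085ms @ 19/2 + 105.634ms (1/4)
13. 4119.718ms @ 39/4 + 105.634ms (1/4)
14. 4225.352ms @ 10 + 845.07ms (2)
15. 5070.423ms @ 12 + 845.07ms (2)
16. 5915.493ms @ 14 + 422.535ms (1)
17. 6338.028ms @ 15 + 422.535ms (1)

note 6 onset = 20/7b = 1207.243ms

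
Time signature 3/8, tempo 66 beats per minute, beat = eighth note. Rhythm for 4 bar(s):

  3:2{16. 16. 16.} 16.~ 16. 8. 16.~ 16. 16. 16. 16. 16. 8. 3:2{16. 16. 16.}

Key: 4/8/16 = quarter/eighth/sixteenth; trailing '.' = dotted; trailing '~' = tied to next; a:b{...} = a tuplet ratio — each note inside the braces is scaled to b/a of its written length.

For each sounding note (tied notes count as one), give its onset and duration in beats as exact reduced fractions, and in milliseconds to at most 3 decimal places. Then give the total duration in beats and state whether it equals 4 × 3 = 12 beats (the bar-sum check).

1) 0.0ms=0b +454.545ms=1/2b
2) 454.545ms=1/2b +454.545ms=1/2b
3) 909.091ms=1b +454.545ms=1/2b
4) 1363.636ms=3/2b +1363.636ms=3/2b
5) 2727.273ms=3b +1363.636ms=3/2b
6) 4090.909ms=9/2b +1363.636ms=3/2b
7) 5454.545ms=6b +681.818ms=3/4b
8) 6136.364ms=27/4b +681.818ms=3/4b
9) 6818.182ms=15/2b +681.818ms=3/4b
10) 7500.0ms=33/4b +681.818ms=3/4b
11) 8181.818ms=9b +1363.636ms=3/2b
12) 9545.455ms=21/2b +454.545ms=1/2b
13) 10000.0ms=11b +454.545ms=1/2b
14) 10454.545ms=23/2b +454.545ms=1/2b
Σ=12b of 12 (66bpm 3/8) — PASS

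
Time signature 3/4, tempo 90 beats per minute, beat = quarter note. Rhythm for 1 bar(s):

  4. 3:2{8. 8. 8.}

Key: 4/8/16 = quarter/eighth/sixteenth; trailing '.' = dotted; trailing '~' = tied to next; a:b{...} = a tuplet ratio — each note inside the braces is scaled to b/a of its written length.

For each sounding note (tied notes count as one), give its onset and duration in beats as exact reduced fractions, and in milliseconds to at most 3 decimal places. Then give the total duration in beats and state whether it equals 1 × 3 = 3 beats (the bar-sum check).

1) 0.0ms=0b +1000.0ms=3/2b
2) 1000.0ms=3/2b +333.333ms=1/2b
3) 1333.333ms=2b +333.333ms=1/2b
4) 1666.667ms=5/2b +333.333ms=1/2b
Σ=3b of 3 (90bpm 3/4) — PASS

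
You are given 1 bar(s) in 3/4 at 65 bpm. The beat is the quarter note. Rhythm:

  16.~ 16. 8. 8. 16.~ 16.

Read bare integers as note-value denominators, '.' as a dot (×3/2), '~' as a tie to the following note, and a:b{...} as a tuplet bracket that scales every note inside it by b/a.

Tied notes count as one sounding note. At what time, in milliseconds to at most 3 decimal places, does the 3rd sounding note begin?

note 3 onset = 3/2b = 1384.615ms

1. 0.0ms @ 0 + 692.308ms (3/4)
2. 692.308ms @ 3/4 + 692.308ms (3/4)
3. 1384.615ms @ 3/2 + 692.308ms (3/4)
4. 2076.923ms @ 9/4 + 692.308ms (3/4)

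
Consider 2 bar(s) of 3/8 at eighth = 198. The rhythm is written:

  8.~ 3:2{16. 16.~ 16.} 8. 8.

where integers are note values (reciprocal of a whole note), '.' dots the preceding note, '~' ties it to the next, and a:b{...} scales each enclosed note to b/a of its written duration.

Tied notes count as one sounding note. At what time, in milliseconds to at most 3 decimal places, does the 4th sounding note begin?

1. 0.0ms @ 0 + 606.061ms (2)
2. 606.061ms @ 2 + 303.03ms (1)
3. 909.091ms @ 3 + 454.545ms (3/2)
4. 1363.636ms @ 9/2 + 454.545ms (3/2)

note 4 onset = 9/2b = 1363.636ms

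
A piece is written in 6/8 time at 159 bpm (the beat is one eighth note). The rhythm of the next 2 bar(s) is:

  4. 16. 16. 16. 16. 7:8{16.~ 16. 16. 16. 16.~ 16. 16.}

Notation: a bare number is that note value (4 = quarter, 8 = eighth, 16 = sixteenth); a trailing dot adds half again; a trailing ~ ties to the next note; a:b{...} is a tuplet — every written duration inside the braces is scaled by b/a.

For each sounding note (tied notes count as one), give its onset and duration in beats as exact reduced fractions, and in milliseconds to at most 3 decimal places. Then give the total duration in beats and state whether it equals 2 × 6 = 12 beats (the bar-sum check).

1) 0.0ms=0b +1132.075ms=3b
2) 1132.075ms=3b +283.019ms=3/4b
3) 1415.094ms=15/4b +283.019ms=3/4b
4) 1698.113ms=9/2b +283.019ms=3/4b
5) 1981.132ms=21/4b +283.019ms=3/4b
6) 2264.151ms=6b +646.9ms=12/7b
7) 2911.051ms=54/7b +323.45ms=6/7b
8) 3234.501ms=60/7b +323.45ms=6/7b
9) 3557.951ms=66/7b +646.9ms=12/7b
10) 4204.852ms=78/7b +323.45ms=6/7b
Σ=12b of 12 (159bpm 6/8) — PASS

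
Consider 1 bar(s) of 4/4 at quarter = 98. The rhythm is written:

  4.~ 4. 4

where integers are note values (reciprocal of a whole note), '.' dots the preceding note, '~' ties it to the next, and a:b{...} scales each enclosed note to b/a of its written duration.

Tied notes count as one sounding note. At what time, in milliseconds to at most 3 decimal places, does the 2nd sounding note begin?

1. 0.0ms @ 0 + 1836.735ms (3)
2. 1836.735ms @ 3 + 612.245ms (1)

note 2 onset = 3b = 1836.735ms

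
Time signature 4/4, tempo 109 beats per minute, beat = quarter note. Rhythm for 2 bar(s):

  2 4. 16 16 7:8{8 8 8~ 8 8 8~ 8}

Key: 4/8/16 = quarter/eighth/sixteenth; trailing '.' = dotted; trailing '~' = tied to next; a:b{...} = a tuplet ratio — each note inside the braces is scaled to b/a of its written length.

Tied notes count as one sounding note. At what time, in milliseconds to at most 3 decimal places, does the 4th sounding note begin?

note 4 onset = 15/4b = 2064.22ms

1. 0.0ms @ 0 + 1100.917ms (2)
2. 1100.917ms @ 2 + 825.688ms (3/2)
3. 1926.606ms @ 7/2 + 137.615ms (1/4)
4. 2064.22ms @ 15/4 + 137.615ms (1/4)
5. 2201.835ms @ 4 + 314.548ms (4/7)
6. 2516.383ms @ 32/7 + 314.548ms (4/7)
7. 2830.931ms @ 36/7 + 629.096ms (8/7)
8. 3460.026ms @ 44/7 + 314.548ms (4/7)
9. 3774.574ms @ 48/7 + 629.096ms (8/7)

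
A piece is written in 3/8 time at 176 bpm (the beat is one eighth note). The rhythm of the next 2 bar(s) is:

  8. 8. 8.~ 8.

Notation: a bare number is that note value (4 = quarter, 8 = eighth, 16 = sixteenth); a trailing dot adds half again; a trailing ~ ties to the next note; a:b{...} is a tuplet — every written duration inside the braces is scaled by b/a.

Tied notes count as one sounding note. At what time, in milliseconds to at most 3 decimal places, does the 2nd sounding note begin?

1. 0.0ms @ 0 + 511.364ms (3/2)
2. 511.364ms @ 3/2 + 511.364ms (3/2)
3. 1022.727ms @ 3 + 1022.727ms (3)

note 2 onset = 3/2b = 511.364ms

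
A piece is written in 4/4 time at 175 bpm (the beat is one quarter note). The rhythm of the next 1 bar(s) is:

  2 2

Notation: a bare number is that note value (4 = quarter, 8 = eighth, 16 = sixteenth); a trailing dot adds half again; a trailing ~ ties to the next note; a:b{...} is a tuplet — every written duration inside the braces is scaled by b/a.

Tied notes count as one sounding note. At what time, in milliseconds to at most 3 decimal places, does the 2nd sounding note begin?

1. 0.0ms @ 0 + 685.714ms (2)
2. 685.714ms @ 2 + 685.714ms (2)

note 2 onset = 2b = 685.714ms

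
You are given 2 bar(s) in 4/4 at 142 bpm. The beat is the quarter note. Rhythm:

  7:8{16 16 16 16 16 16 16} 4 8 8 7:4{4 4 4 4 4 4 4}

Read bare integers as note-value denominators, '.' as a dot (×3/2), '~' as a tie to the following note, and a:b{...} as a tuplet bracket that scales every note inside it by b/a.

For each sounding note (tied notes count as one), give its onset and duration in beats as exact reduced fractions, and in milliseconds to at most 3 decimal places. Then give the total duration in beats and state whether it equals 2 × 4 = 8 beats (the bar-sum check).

1) 0.0ms=0b +120.724ms=2/7b
2) 120.724ms=2/7b +120.724ms=2/7b
3) 241.449ms=4/7b +120.724ms=2/7b
4) 362.173ms=6/7b +120.724ms=2/7b
5) 482.897ms=8/7b +120.724ms=2/7b
6) 603.622ms=10/7b +120.724ms=2/7b
7) 724.346ms=12/7b +120.724ms=2/7b
8) 845.07ms=2b +422.535ms=1b
9) 1267.606ms=3b +211.268ms=1/2b
10) 1478.873ms=7/2b +211.268ms=1/2b
11) 1690.141ms=4b +241.449ms=4/7b
12) 1931.59ms=32/7b +241.449ms=4/7b
13) 2173.038ms=36/7b +241.449ms=4/7b
14) 2414.487ms=40/7b +241.449ms=4/7b
15) 2655.936ms=44/7b +241.449ms=4/7b
16) 2897.384ms=48/7b +241.449ms=4/7b
17) 3138.833ms=52/7b +241.449ms=4/7b
Σ=8b of 8 (142bpm 4/4) — PASS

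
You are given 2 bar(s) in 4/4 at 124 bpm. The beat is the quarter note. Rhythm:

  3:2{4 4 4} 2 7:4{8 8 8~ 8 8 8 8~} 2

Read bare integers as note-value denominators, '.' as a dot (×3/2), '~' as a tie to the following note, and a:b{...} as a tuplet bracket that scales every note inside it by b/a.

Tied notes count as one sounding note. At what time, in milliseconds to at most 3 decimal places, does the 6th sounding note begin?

note 6 onset = 30/7b = 2073.733ms

1. 0.0ms @ 0 + 322.581ms (2/3)
2. 322.581ms @ 2/3 + 322.581ms (2/3)
3. 645.161ms @ 4/3 + 322.581ms (2/3)
4. 967.742ms @ 2 + 967.742ms (2)
5. 1935.484ms @ 4 + 138.249ms (2/7)
6. 2073.733ms @ 30/7 + 138.249ms (2/7)
7. 2211.982ms @ 32/7 + 276.498ms (4/7)
8. 2488.479ms @ 36/7 + 138.249ms (2/7)
9. 2626.728ms @ 38/7 + 138.249ms (2/7)
10. 2764.977ms @ 40/7 + 1105.991ms (16/7)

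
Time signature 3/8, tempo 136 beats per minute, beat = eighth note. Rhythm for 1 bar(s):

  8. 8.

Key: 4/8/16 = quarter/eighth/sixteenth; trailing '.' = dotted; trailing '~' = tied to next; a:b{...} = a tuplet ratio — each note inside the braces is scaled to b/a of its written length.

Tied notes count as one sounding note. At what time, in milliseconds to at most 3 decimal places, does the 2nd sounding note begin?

1. 0.0ms @ 0 + 661.765ms (3/2)
2. 661.765ms @ 3/2 + 661.765ms (3/2)

note 2 onset = 3/2b = 661.765ms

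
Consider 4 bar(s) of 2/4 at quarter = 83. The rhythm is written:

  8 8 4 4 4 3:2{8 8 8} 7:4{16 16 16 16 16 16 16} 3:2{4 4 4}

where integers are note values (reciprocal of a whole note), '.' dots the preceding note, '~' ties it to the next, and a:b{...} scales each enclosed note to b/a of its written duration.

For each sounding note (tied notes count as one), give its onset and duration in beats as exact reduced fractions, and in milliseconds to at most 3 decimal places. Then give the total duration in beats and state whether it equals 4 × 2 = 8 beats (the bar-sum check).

1) 0.0ms=0b +361.446ms=1/2b
2) 361.446ms=1/2b +361.446ms=1/2b
3) 722.892ms=1b +722.892ms=1b
4) 1445.783ms=2b +722.892ms=1b
5) 2168.675ms=3b +722.892ms=1b
6) 2891.566ms=4b +240.964ms=1/3b
7) 3132.53ms=13/3b +240.964ms=1/3b
8) 3373.494ms=14/3b +240.964ms=1/3b
9) 3614.458ms=5b +103.27ms=1/7b
10) 3717.728ms=36/7b +103.27ms=1/7b
11) 3820.998ms=37/7b +103.27ms=1/7b
12) 3924.269ms=38/7b +103.27ms=1/7b
13) 4027.539ms=39/7b +103.27ms=1/7b
14) 4130.809ms=40/7b +103.27ms=1/7b
15) 4234.079ms=41/7b +103.27ms=1/7b
16) 4337.349ms=6b +481.928ms=2/3b
17) 4819.277ms=20/3b +481.928ms=2/3b
18) 5301.205ms=22/3b +481.928ms=2/3b
Σ=8b of 8 (83bpm 2/4) — PASS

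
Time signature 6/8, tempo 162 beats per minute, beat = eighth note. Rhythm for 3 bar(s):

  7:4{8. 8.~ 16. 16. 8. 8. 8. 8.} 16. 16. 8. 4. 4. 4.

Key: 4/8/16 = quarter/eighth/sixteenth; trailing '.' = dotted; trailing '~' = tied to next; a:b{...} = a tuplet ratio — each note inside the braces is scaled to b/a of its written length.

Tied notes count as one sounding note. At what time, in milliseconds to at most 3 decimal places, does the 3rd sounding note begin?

1. 0.0ms @ 0 + 317.46ms (6/7)
2. 317.46ms @ 6/7 + 476.19ms (9/7)
3. 793.651ms @ 15/7 + 158.73ms (3/7)
4. 952.381ms @ 18/7 + 317.46ms (6/7)
5. 1269.841ms @ 24/7 + 317.46ms (6/7)
6. 1587.302ms @ 30/7 + 317.46ms (6/7)
7. 1904.762ms @ 36/7 + 317.46ms (6/7)
8. 2222.222ms @ 6 + 277.778ms (3/4)
9. 2500.0ms @ 27/4 + 277.778ms (3/4)
10. 2777.778ms @ 15/2 + 555.556ms (3/2)
11. 3333.333ms @ 9 + 1111.111ms (3)
12. 4444.444ms @ 12 + 1111.111ms (3)
13. 5555.556ms @ 15 + 1111.111ms (3)

note 3 onset = 15/7b = 793.651ms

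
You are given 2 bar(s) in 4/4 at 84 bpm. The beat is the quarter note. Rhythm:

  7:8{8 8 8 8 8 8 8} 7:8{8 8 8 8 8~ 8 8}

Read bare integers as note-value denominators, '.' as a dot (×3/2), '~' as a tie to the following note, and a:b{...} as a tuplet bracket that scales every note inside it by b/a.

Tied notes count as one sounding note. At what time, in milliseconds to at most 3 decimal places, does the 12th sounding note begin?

note 12 onset = 44/7b = 4489.796ms

1. 0.0ms @ 0 + 408.163ms (4/7)
2. 408.163ms @ 4/7 + 408.163ms (4/7)
3. 816.327ms @ 8/7 + 408.163ms (4/7)
4. 1224.49ms @ 12/7 + 408.163ms (4/7)
5. 1632.653ms @ 16/7 + 408.163ms (4/7)
6. 2040.816ms @ 20/7 + 408.163ms (4/7)
7. 2448.98ms @ 24/7 + 408.163ms (4/7)
8. 2857.143ms @ 4 + 408.163ms (4/7)
9. 3265.306ms @ 32/7 + 408.163ms (4/7)
10. 3673.469ms @ 36/7 + 408.163ms (4/7)
11. 4081.633ms @ 40/7 + 408.163ms (4/7)
12. 4489.796ms @ 44/7 + 816.327ms (8/7)
13. 5306.122ms @ 52/7 + 408.163ms (4/7)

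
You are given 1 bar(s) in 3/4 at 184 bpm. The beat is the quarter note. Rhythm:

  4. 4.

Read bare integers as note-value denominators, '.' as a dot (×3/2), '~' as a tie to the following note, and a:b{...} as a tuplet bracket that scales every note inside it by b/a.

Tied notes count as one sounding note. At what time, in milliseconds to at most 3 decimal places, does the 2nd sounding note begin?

1. 0.0ms @ 0 + 489.13ms (3/2)
2. 489.13ms @ 3/2 + 489.13ms (3/2)

note 2 onset = 3/2b = 489.13ms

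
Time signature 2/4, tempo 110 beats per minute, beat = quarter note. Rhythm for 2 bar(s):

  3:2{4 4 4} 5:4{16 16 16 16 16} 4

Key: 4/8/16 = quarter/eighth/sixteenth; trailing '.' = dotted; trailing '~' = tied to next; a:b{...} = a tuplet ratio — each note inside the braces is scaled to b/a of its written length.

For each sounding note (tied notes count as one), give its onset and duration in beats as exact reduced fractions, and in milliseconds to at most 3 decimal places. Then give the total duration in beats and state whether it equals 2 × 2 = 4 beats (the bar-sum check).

1) 0.0ms=0b +363.636ms=2/3b
2) 363.636ms=2/3b +363.636ms=2/3b
3) 727.273ms=4/3b +363.636ms=2/3b
4) 1090.909ms=2b +109.091ms=1/5b
5) 1200.0ms=11/5b +109.091ms=1/5b
6) 1309.091ms=12/5b +109.091ms=1/5b
7) 1418.182ms=13/5b +109.091ms=1/5b
8) 1527.273ms=14/5b +109.091ms=1/5b
9) 1636.364ms=3b +545.455ms=1b
Σ=4b of 4 (110bpm 2/4) — PASS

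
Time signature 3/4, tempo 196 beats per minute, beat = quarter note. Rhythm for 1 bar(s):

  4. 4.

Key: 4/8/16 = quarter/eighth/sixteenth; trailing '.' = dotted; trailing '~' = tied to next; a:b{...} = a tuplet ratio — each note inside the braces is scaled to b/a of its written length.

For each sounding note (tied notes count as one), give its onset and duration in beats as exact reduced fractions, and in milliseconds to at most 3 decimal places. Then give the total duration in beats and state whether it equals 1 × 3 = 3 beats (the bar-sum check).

1) 0.0ms=0b +459.184ms=3/2b
2) 459.184ms=3/2b +459.184ms=3/2b
Σ=3b of 3 (196bpm 3/4) — PASS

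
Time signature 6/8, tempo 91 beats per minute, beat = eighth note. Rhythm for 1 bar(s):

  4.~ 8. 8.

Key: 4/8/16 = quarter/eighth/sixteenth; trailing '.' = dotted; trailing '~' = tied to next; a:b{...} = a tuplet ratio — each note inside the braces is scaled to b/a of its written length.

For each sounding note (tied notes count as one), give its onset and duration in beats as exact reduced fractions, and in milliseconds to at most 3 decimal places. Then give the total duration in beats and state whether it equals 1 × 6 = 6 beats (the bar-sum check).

1) 0.0ms=0b +2967.033ms=9/2b
2) 2967.033ms=9/2b +989.011ms=3/2b
Σ=6b of 6 (91bpm 6/8) — PASS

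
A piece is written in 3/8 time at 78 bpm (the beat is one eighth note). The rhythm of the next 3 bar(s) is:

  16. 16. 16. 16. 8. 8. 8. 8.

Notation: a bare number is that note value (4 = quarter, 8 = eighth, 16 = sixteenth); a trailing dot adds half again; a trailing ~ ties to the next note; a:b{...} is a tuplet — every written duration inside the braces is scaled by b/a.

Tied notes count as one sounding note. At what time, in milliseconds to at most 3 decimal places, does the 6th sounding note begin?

1. 0.0ms @ 0 + 576.923ms (3/4)
2. 576.923ms @ 3/4 + 576.923ms (3/4)
3. 1153.846ms @ 3/2 + 576.923ms (3/4)
4. 1730.769ms @ 9/4 + 576.923ms (3/4)
5. 2307.692ms @ 3 + 1153.846ms (3/2)
6. 3461.538ms @ 9/2 + 1153.846ms (3/2)
7. 4615.385ms @ 6 + 1153.846ms (3/2)
8. 5769.231ms @ 15/2 + 1153.846ms (3/2)

note 6 onset = 9/2b = 3461.538ms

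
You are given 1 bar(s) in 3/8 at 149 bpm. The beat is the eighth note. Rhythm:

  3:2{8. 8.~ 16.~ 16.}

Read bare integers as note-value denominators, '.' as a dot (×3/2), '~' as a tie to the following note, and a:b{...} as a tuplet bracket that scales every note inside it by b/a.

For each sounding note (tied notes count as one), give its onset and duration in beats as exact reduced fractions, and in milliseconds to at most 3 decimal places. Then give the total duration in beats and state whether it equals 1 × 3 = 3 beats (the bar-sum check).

1) 0.0ms=0b +402.685ms=1b
2) 402.685ms=1b +805.369ms=2b
Σ=3b of 3 (149bpm 3/8) — PASS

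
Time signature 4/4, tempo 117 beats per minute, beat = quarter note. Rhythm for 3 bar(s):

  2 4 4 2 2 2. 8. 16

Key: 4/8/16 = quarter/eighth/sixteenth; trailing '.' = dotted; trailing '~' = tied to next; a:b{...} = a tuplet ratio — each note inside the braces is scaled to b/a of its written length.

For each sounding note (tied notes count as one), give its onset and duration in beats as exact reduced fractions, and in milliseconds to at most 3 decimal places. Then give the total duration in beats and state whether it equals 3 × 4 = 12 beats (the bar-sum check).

1) 0.0ms=0b +1025.641ms=2b
2) 1025.641ms=2b +512.821ms=1b
3) 1538.462ms=3b +512.821ms=1b
4) 2051.282ms=4b +1025.641ms=2b
5) 3076.923ms=6b +1025.641ms=2b
6) 4102.564ms=8b +1538.462ms=3b
7) 5641.026ms=11b +384.615ms=3/4b
8) 6025.641ms=47/4b +128.205ms=1/4b
Σ=12b of 12 (117bpm 4/4) — PASS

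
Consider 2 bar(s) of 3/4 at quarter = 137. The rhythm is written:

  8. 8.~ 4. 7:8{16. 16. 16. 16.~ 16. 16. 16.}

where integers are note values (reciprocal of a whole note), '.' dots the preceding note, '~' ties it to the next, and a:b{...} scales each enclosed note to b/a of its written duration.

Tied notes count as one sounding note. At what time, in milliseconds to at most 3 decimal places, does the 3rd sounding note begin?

note 3 onset = 3b = 1313.869ms

1. 0.0ms @ 0 + 328.467ms (3/4)
2. 328.467ms @ 3/4 + 985.401ms (9/4)
3. 1313.869ms @ 3 + 187.696ms (3/7)
4. 1501.564ms @ 24/7 + 187.696ms (3/7)
5. 1689.26ms @ 27/7 + 187.696ms (3/7)
6. 1876.955ms @ 30/7 + 375.391ms (6/7)
7. 2252.346ms @ 36/7 + 187.696ms (3/7)
8. 2440.042ms @ 39/7 + 187.696ms (3/7)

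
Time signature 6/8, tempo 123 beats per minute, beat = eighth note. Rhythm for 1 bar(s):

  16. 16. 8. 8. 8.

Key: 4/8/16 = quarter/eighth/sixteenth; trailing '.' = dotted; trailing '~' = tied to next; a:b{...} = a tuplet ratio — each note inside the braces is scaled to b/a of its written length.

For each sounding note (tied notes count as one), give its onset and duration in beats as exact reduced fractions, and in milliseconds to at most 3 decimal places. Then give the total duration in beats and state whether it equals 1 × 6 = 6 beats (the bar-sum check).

1) 0.0ms=0b +365.854ms=3/4b
2) 365.854ms=3/4b +365.854ms=3/4b
3) 731.707ms=3/2b +731.707ms=3/2b
4) 1463.415ms=3b +731.707ms=3/2b
5) 2195.122ms=9/2b +731.707ms=3/2b
Σ=6b of 6 (123bpm 6/8) — PASS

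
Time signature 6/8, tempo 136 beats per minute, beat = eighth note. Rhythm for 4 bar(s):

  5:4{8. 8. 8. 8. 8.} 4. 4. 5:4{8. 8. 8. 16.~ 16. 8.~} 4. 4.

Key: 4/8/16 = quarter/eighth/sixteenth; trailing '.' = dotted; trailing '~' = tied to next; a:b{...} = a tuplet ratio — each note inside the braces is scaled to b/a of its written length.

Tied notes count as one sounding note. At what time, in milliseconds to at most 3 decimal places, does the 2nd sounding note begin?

note 2 onset = 6/5b = 529.412ms

1. 0.0ms @ 0 + 529.412ms (6/5)
2. 529.412ms @ 6/5 + 529.412ms (6/5)
3. 1058.824ms @ 12/5 + 529.412ms (6/5)
4. 1588.235ms @ 18/5 + 529.412ms (6/5)
5. 2117.647ms @ 24/5 + 529.412ms (6/5)
6. 2647.059ms @ 6 + 1323.529ms (3)
7. 3970.588ms @ 9 + 1323.529ms (3)
8. 5294.118ms @ 12 + 529.412ms (6/5)
9. 5823.529ms @ 66/5 + 529.412ms (6/5)
10. 6352.941ms @ 72/5 + 529.412ms (6/5)
11. 6882.353ms @ 78/5 + 529.412ms (6/5)
12. 7411.765ms @ 84/5 + 1852.941ms (21/5)
13. 9264.706ms @ 21 + 1323.529ms (3)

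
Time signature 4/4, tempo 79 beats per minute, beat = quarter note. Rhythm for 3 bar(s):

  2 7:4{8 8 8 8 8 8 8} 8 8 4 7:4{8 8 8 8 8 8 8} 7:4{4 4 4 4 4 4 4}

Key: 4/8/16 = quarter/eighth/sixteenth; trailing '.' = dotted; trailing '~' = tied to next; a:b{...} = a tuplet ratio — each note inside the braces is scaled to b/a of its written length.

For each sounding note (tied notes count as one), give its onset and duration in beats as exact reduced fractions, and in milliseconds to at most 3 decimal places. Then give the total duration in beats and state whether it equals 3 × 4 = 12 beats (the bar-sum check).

1) 0.0ms=0b +1518.987ms=2b
2) 1518.987ms=2b +216.998ms=2/7b
3) 1735.986ms=16/7b +216.998ms=2/7b
4) 1952.984ms=18/7b +216.998ms=2/7b
5) 2169.982ms=20/7b +216.998ms=2/7b
6) 2386.98ms=22/7b +216.998ms=2/7b
7) 2603.978ms=24/7b +216.998ms=2/7b
8) 2820.976ms=26/7b +216.998ms=2/7b
9) 3037.975ms=4b +379.747ms=1/2b
10) 3417.722ms=9/2b +379.747ms=1/2b
11) 3797.468ms=5b +759.494ms=1b
12) 4556.962ms=6b +216.998ms=2/7b
13) 4773.96ms=44/7b +216.998ms=2/7b
14) 4990.958ms=46/7b +216.998ms=2/7b
15) 5207.957ms=48/7b +216.998ms=2/7b
16) 5424.955ms=50/7b +216.998ms=2/7b
17) 5641.953ms=52/7b +216.998ms=2/7b
18) 5858.951ms=54/7b +216.998ms=2/7b
19) 6075.949ms=8b +433.996ms=4/7b
20) 6509.946ms=60/7b +433.996ms=4/7b
21) 6943.942ms=64/7b +433.996ms=4/7b
22) 7377.939ms=68/7b +433.996ms=4/7b
23) 7811.935ms=72/7b +433.996ms=4/7b
24) 8245.931ms=76/7b +433.996ms=4/7b
25) 8679.928ms=80/7b +433.996ms=4/7b
Σ=12b of 12 (79bpm 4/4) — PASS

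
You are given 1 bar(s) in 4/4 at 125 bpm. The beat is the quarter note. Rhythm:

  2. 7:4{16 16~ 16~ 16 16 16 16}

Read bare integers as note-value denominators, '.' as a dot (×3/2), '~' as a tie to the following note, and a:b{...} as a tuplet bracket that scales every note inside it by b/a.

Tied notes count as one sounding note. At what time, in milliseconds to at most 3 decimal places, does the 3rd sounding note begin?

note 3 onset = 22/7b = 1508.571ms

1. 0.0ms @ 0 + 1440.0ms (3)
2. 1440.0ms @ 3 + 68.571ms (1/7)
3. 1508.571ms @ 22/7 + 205.714ms (3/7)
4. 1714.286ms @ 25/7 + 68.571ms (1/7)
5. 1782.857ms @ 26/7 + 68.571ms (1/7)
6. 1851.429ms @ 27/7 + 68.571ms (1/7)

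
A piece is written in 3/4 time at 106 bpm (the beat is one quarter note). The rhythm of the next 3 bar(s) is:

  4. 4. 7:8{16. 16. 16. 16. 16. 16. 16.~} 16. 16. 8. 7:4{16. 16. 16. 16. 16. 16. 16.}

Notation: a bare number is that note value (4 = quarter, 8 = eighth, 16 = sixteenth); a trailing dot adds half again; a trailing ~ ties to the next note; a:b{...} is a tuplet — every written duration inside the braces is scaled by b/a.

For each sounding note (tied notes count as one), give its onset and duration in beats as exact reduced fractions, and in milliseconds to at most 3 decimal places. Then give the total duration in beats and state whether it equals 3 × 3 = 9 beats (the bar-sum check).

1) 0.0ms=0b +849.057ms=3/2b
2) 849.057ms=3/2b +849.057ms=3/2b
3) 1698.113ms=3b +242.588ms=3/7b
4) 1940.701ms=24/7b +242.588ms=3/7b
5) 2183.288ms=27/7b +242.588ms=3/7b
6) 2425.876ms=30/7b +242.588ms=3/7b
7) 2668.464ms=33/7b +242.588ms=3/7b
8) 2911.051ms=36/7b +242.588ms=3/7b
9) 3153.639ms=39/7b +454.852ms=45/56b
10) 3608.491ms=51/8b +212.264ms=3/8b
11) 3820.755ms=27/4b +424.528ms=3/4b
12) 4245.283ms=15/2b +121.294ms=3/14b
13) 4366.577ms=54/7b +121.294ms=3/14b
14) 4487.871ms=111/14b +121.294ms=3/14b
15) 4609.164ms=57/7b +121.294ms=3/14b
16) 4730.458ms=117/14b +121.294ms=3/14b
17) 4851.752ms=60/7b +121.294ms=3/14b
18) 4973.046ms=123/14b +121.294ms=3/14b
Σ=9b of 9 (106bpm 3/4) — PASS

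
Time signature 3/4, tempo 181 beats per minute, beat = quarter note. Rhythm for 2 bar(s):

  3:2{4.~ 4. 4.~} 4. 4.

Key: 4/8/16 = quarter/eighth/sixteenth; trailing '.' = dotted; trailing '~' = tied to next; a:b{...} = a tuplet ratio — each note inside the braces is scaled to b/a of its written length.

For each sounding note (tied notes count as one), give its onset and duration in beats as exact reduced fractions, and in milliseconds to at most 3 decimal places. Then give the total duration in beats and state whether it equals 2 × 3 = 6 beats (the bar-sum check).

1) 0.0ms=0b +662.983ms=2b
2) 662.983ms=2b +828.729ms=5/2b
3) 1491.713ms=9/2b +497.238ms=3/2b
Σ=6b of 6 (181bpm 3/4) — PASS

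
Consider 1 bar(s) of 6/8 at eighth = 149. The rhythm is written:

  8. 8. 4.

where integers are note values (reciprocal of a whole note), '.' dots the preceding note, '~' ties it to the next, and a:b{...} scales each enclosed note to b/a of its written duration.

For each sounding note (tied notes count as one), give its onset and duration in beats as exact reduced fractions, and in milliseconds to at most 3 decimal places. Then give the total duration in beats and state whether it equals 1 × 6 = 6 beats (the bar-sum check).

1) 0.0ms=0b +604.027ms=3/2b
2) 604.027ms=3/2b +604.027ms=3/2b
3) 1208.054ms=3b +1208.054ms=3b
Σ=6b of 6 (149bpm 6/8) — PASS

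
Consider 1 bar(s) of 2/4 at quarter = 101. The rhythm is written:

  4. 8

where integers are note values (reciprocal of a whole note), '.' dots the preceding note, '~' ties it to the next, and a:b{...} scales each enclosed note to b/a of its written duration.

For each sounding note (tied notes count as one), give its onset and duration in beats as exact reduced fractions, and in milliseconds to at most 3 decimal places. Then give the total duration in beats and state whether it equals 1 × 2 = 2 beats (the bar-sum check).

1) 0.0ms=0b +891.089ms=3/2b
2) 891.089ms=3/2b +297.03ms=1/2b
Σ=2b of 2 (101bpm 2/4) — PASS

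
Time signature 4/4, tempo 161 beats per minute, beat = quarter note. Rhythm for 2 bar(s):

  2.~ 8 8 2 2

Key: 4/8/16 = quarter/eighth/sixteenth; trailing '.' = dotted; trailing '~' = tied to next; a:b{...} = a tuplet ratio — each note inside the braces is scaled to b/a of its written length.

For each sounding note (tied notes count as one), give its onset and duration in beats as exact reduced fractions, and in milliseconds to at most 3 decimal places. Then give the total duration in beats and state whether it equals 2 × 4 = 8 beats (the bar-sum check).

1) 0.0ms=0b +1304.348ms=7/2b
2) 1304.348ms=7/2b +186.335ms=1/2b
3) 1490.683ms=4b +745.342ms=2b
4) 2236.025ms=6b +745.342ms=2b
Σ=8b of 8 (161bpm 4/4) — PASS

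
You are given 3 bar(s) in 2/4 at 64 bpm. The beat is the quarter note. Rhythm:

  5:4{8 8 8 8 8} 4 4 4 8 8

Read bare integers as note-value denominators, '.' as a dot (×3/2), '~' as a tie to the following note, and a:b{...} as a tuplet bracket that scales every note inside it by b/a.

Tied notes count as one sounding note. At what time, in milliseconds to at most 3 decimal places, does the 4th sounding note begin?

1. 0.0ms @ 0 + 375.0ms (2/5)
2. 375.0ms @ 2/5 + 375.0ms (2/5)
3. 750.0ms @ 4/5 + 375.0ms (2/5)
4. 1125.0ms @ 6/5 + 375.0ms (2/5)
5. 1500.0ms @ 8/5 + 375.0ms (2/5)
6. 1875.0ms @ 2 + 937.5ms (1)
7. 2812.5ms @ 3 + 937.5ms (1)
8. 3750.0ms @ 4 + 937.5ms (1)
9. 4687.5ms @ 5 + 468.75ms (1/2)
10. 5156.25ms @ 11/2 + 468.75ms (1/2)

note 4 onset = 6/5b = 1125.0ms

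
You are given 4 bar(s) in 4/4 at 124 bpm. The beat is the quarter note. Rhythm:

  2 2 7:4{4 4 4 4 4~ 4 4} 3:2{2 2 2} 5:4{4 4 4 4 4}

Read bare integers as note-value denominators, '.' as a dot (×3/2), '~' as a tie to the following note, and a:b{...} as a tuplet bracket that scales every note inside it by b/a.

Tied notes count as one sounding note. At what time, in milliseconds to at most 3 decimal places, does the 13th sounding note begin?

note 13 onset = 64/5b = 6193.548ms

1. 0.0ms @ 0 + 967.742ms (2)
2. 967.742ms @ 2 + 967.742ms (2)
3. 1935.484ms @ 4 + 276.498ms (4/7)
4. 2211.982ms @ 32/7 + 276.498ms (4/7)
5. 2488.479ms @ 36/7 + 276.498ms (4/7)
6. 2764.977ms @ 40/7 + 276.498ms (4/7)
7. 3041.475ms @ 44/7 + 552.995ms (8/7)
8. 3594.47ms @ 52/7 + 276.498ms (4/7)
9. 3870.968ms @ 8 + 645.161ms (4/3)
10. 4516.129ms @ 28/3 + 645.161ms (4/3)
11. 5161.29ms @ 32/3 + 645.161ms (4/3)
12. 5806.452ms @ 12 + 387.097ms (4/5)
13. 6193.548ms @ 64/5 + 387.097ms (4/5)
14. 6580.645ms @ 68/5 + 387.097ms (4/5)
15. 6967.742ms @ 72/5 + 387.097ms (4/5)
16. 7354.839ms @ 76/5 + 387.097ms (4/5)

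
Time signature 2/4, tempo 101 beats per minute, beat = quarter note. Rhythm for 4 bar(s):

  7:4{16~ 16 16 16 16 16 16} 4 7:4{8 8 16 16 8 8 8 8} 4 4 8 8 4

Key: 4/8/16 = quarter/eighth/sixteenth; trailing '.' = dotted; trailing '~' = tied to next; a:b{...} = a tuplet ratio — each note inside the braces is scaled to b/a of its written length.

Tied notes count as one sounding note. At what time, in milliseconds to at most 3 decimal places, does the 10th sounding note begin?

note 10 onset = 18/7b = 1527.581ms

1. 0.0ms @ 0 + 169.731ms (2/7)
2. 169.731ms @ 2/7 + 84.866ms (1/7)
3. 254.597ms @ 3/7 + 84.866ms (1/7)
4. 339.463ms @ 4/7 + 84.866ms (1/7)
5. 424.328ms @ 5/7 + 84.866ms (1/7)
6. 509.194ms @ 6/7 + 84.866ms (1/7)
7. 594.059ms @ 1 + 594.059ms (1)
8. 1188.119ms @ 2 + 169.731ms (2/7)
9. 1357.85ms @ 16/7 + 169.731ms (2/7)
10. 1527.581ms @ 18/7 + 84.866ms (1/7)
11. 1612.447ms @ 19/7 + 84.866ms (1/7)
12. 1697.313ms @ 20/7 + 169.731ms (2/7)
13. 1867.044ms @ 22/7 + 169.731ms (2/7)
14. 2036.775ms @ 24/7 + 169.731ms (2/7)
15. 2206.506ms @ 26/7 + 169.731ms (2/7)
16. 2376.238ms @ 4 + 594.059ms (1)
17. 2970.297ms @ 5 + 594.059ms (1)
18. 3564.356ms @ 6 + 297.03ms (1/2)
19. 3861.386ms @ 13/2 + 297.03ms (1/2)
20. 4158.416ms @ 7 + 594.059ms (1)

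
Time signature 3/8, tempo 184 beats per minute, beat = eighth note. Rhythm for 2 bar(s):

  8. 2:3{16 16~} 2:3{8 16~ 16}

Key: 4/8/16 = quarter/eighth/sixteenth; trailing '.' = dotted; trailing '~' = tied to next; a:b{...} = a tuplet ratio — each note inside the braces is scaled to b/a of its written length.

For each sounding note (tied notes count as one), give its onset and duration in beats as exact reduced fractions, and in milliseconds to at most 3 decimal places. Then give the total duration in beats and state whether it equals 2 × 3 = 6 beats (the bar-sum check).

1) 0.0ms=0b +489.13ms=3/2b
2) 489.13ms=3/2b +244.565ms=3/4b
3) 733.696ms=9/4b +733.696ms=9/4b
4) 1467.391ms=9/2b +489.13ms=3/2b
Σ=6b of 6 (184bpm 3/8) — PASS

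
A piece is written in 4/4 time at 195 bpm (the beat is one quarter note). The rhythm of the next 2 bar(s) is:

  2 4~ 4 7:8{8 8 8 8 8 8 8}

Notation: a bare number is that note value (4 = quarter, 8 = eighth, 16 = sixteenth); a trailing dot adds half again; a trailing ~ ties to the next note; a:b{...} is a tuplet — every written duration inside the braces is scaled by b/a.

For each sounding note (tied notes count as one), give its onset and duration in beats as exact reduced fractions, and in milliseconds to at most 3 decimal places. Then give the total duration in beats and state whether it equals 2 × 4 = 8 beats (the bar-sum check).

1) 0.0ms=0b +615.385ms=2b
2) 615.385ms=2b +615.385ms=2b
3) 1230.769ms=4b +175.824ms=4/7b
4) 1406.593ms=32/7b +175.824ms=4/7b
5) 1582.418ms=36/7b +175.824ms=4/7b
6) 1758.242ms=40/7b +175.824ms=4/7b
7) 1934.066ms=44/7b +175.824ms=4/7b
8) 2109.89ms=48/7b +175.824ms=4/7b
9) 2285.714ms=52/7b +175.824ms=4/7b
Σ=8b of 8 (195bpm 4/4) — PASS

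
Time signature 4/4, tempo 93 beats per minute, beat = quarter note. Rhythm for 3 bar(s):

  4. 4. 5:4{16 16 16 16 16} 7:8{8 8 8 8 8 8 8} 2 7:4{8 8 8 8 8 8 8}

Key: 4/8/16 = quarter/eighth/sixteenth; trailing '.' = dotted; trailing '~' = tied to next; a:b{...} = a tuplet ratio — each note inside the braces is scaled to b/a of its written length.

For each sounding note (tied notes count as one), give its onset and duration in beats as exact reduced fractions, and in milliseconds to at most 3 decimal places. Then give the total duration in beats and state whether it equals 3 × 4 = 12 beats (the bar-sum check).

1) 0.0ms=0b +967.742ms=3/2b
2) 967.742ms=3/2b +967.742ms=3/2b
3) 1935.484ms=3b +129.032ms=1/5b
4) 2064.516ms=16/5b +129.032ms=1/5b
5) 2193.548ms=17/5b +129.032ms=1/5b
6) 2322.581ms=18/5b +129.032ms=1/5b
7) 2451.613ms=19/5b +129.032ms=1/5b
8) 2580.645ms=4b +368.664ms=4/7b
9) 2949.309ms=32/7b +368.664ms=4/7b
10) 3317.972ms=36/7b +368.664ms=4/7b
11) 3686.636ms=40/7b +368.664ms=4/7b
12) 4055.3ms=44/7b +368.664ms=4/7b
13) 4423.963ms=48/7b +368.664ms=4/7b
14) 4792.627ms=52/7b +368.664ms=4/7b
15) 5161.29ms=8b +1290.323ms=2b
16) 6451.613ms=10b +184.332ms=2/7b
17) 6635.945ms=72/7b +184.332ms=2/7b
18) 6820.276ms=74/7b +184.332ms=2/7b
19) 7004.608ms=76/7b +184.332ms=2/7b
20) 7188.94ms=78/7b +184.332ms=2/7b
21) 7373.272ms=80/7b +184.332ms=2/7b
22) 7557.604ms=82/7b +184.332ms=2/7b
Σ=12b of 12 (93bpm 4/4) — PASS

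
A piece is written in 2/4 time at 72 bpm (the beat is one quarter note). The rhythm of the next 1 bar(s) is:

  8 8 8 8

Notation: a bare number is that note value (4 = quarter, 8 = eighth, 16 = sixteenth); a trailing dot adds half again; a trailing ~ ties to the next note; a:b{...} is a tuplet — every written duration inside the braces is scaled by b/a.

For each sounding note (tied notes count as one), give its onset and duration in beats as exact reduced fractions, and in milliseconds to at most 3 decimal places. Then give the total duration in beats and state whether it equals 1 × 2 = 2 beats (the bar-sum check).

1) 0.0ms=0b +416.667ms=1/2b
2) 416.667ms=1/2b +416.667ms=1/2b
3) 833.333ms=1b +416.667ms=1/2b
4) 1250.0ms=3/2b +416.667ms=1/2b
Σ=2b of 2 (72bpm 2/4) — PASS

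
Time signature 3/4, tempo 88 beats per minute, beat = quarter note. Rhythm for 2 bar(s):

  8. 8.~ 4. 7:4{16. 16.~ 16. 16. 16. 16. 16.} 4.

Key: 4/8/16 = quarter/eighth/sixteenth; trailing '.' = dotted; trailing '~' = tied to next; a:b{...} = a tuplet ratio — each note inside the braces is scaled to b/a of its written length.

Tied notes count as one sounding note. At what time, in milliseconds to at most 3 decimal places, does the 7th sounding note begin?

note 7 onset = 57/14b = 2775.974ms

1. 0.0ms @ 0 + 511.364ms (3/4)
2. 511.364ms @ 3/4 + 1534.091ms (9/4)
3. 2045.455ms @ 3 + 146.104ms (3/14)
4. 2191.558ms @ 45/14 + 292.208ms (3/7)
5. 2483.766ms @ 51/14 + 146.104ms (3/14)
6. 2629.87ms @ 27/7 + 146.104ms (3/14)
7. 2775.974ms @ 57/14 + 146.104ms (3/14)
8. 2922.078ms @ 30/7 + 146.104ms (3/14)
9. 3068.182ms @ 9/2 + 1022.727ms (3/2)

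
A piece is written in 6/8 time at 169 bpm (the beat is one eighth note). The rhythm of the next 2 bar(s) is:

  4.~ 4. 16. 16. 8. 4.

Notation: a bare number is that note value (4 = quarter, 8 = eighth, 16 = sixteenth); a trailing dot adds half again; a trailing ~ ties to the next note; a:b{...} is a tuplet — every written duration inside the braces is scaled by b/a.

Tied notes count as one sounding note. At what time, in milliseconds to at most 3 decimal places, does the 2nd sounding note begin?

note 2 onset = 6b = 2130.178ms

1. 0.0ms @ 0 + 2130.178ms (6)
2. 2130.178ms @ 6 + 266.272ms (3/4)
3. 2396.45ms @ 27/4 + 266.272ms (3/4)
4. 2662.722ms @ 15/2 + 532.544ms (3/2)
5. 3195.266ms @ 9 + 1065.089ms (3)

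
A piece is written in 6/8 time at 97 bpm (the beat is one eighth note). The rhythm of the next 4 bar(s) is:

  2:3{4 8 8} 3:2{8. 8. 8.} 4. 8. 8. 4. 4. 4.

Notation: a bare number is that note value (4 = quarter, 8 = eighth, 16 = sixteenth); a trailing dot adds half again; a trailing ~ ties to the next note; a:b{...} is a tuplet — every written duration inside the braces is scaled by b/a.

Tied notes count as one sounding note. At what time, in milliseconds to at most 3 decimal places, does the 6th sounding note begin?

note 6 onset = 8b = 4948.454ms

1. 0.0ms @ 0 + 1855.67ms (3)
2. 1855.67ms @ 3 + 927.835ms (3/2)
3. 2783.505ms @ 9/2 + 927.835ms (3/2)
4. 3711.34ms @ 6 + 618.557ms (1)
5. 4329.897ms @ 7 + 618.557ms (1)
6. 4948.454ms @ 8 + 618.557ms (1)
7. 5567.01ms @ 9 + 1855.67ms (3)
8. 7422.68ms @ 12 + 927.835ms (3/2)
9. 8350.515ms @ 27/2 + 927.835ms (3/2)
10. 9278.351ms @ 15 + 1855.67ms (3)
11. 11134.021ms @ 18 + 1855.67ms (3)
12. 12989.691ms @ 21 + 1855.67ms (3)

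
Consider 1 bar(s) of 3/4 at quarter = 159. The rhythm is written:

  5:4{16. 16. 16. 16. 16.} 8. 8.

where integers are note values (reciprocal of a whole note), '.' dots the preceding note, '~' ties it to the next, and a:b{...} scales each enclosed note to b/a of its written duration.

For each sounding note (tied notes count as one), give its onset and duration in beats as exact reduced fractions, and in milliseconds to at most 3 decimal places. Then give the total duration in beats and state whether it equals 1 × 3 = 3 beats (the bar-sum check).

1) 0.0ms=0b +113.208ms=3/10b
2) 113.208ms=3/10b +113.208ms=3/10b
3) 226.415ms=3/5b +113.208ms=3/10b
4) 339.623ms=9/10b +113.208ms=3/10b
5) 452.83ms=6/5b +113.208ms=3/10b
6) 566.038ms=3/2b +283.019ms=3/4b
7) 849.057ms=9/4b +283.019ms=3/4b
Σ=3b of 3 (159bpm 3/4) — PASS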